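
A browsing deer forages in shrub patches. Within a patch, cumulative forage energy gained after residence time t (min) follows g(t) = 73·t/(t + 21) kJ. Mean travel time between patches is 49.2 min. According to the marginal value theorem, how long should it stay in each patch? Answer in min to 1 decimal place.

Optimal t* satisfies g'(t*) = g(t*)/(T + t*).
g'(t) = 73·21/(t + 21)². Setting 73·21/(t+21)² = 73t/[(t+21)(49.2+t)] gives 21(49.2+t) = t(t+21), so t² = 21×49.2 = 1033.
t* = √1033 = 32.14 min.

32.1 min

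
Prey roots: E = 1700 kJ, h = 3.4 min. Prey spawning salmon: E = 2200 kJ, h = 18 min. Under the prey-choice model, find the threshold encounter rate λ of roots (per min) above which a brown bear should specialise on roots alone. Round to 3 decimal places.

Drop spawning salmon once their profitability E₂/h₂ falls below the rate achievable on roots alone: E₂/h₂ = λE₁/(1 + λh₁).
Solve for λ: λE₁h₂ = E₂(1 + λh₁) → λ(E₁h₂ − E₂h₁) = E₂ → λ = E₂/(E₁h₂ − E₂h₁).
λ = 2200/(1700×18 − 2200×3.4) = 2200/2.312e+04 = 0.09516 per min.

0.095 per min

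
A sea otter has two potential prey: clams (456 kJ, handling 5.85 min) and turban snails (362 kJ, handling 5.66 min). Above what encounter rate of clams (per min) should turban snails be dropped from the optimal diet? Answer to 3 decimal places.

0.781 per min

At the threshold, the rate on clams alone equals the profitability of turban snails: λ·456/(1 + λ·5.85) = 362/5.66 = 63.96.
Rearranging, λ(456 − 63.96×5.85) = 63.96, so λ = 63.96/81.85 = 0.7814 per min.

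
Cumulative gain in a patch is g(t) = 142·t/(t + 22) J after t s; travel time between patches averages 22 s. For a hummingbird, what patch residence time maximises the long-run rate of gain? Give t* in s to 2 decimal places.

Optimal t* satisfies g'(t*) = g(t*)/(T + t*).
g'(t) = 142·22/(t + 22)². Setting 142·22/(t+22)² = 142t/[(t+22)(22+t)] gives 22(22+t) = t(t+22), so t² = 22×22 = 484.
t* = √484 = 22 s.

22.00 s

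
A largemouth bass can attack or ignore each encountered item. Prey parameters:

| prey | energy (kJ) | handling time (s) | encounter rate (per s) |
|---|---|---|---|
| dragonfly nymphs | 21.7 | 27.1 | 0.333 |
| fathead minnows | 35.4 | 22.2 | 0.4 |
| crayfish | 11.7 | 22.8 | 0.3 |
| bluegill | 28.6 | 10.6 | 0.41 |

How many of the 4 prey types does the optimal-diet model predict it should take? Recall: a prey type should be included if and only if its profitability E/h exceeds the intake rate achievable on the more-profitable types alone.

1

E/h in descending order: bluegill 2.7, fathead minnows 1.59, dragonfly nymphs 0.801, crayfish 0.513 kJ/s. The optimal diet is the largest prefix of this list for which every included type satisfies E_i/h_i > R on the types above it.
Rate on top 1: 2.193. fathead minnows: 1.59 < 2.193 → exclude; stop.
Optimal diet: bluegill — 1 of 4 types.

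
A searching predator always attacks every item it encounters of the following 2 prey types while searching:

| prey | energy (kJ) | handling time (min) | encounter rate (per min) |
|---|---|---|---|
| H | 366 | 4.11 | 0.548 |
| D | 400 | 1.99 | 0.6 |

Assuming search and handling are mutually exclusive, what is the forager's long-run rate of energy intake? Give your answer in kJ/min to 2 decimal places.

R = Σλ_iE_i / (1 + Σλ_ih_i)
Numerator: 0.548×366 + 0.6×400 = 440.6
Denominator: 1 + 0.548×4.11 + 0.6×1.99 = 4.446
R = 440.6/4.446 = 99.09 kJ/min

99.09 kJ/min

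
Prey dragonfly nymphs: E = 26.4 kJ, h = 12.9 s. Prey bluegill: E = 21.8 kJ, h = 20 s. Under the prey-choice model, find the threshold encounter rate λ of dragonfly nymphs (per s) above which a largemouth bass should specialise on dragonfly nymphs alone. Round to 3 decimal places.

0.088 per s

Drop bluegill once their profitability E₂/h₂ falls below the rate achievable on dragonfly nymphs alone: E₂/h₂ = λE₁/(1 + λh₁).
Solve for λ: λE₁h₂ = E₂(1 + λh₁) → λ(E₁h₂ − E₂h₁) = E₂ → λ = E₂/(E₁h₂ − E₂h₁).
λ = 21.8/(26.4×20 − 21.8×12.9) = 21.8/246.8 = 0.08834 per s.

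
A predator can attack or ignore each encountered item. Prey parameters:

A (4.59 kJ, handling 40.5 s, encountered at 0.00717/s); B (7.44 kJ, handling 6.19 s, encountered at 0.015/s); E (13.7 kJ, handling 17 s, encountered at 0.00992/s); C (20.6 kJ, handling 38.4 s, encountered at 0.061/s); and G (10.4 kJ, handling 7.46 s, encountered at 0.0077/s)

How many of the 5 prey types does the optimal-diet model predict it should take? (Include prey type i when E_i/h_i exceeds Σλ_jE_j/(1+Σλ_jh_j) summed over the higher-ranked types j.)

4

E/h in descending order: G 1.39, B 1.2, E 0.806, C 0.536, A 0.113 kJ/s. The optimal diet is the largest prefix of this list for which every included type satisfies E_i/h_i > R on the types above it.
Rate on top 1: 0.07573. B: 1.2 > 0.07573 → include.
Rate on top 2: 0.1666. E: 0.806 > 0.1666 → include.
Rate on top 3: 0.2484. C: 0.536 > 0.2484 → include.
Rate on top 4: 0.4327. A: 0.113 < 0.4327 → exclude; stop.
Optimal diet: G, B, E, C — 4 of 5 types.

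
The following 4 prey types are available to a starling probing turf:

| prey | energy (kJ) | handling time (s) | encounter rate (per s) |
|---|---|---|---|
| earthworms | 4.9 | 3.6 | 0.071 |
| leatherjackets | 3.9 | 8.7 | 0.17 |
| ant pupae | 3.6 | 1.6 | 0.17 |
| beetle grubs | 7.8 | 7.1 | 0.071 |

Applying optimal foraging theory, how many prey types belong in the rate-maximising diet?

3

Profitabilities (E/h, kJ/s): ant pupae 2.25, earthworms 1.36, beetle grubs 1.1, leatherjackets 0.448. Add prey in this order while the next type's profitability exceeds the intake rate on those already taken.
Rate on top 1: 0.4811. earthworms: 1.36 > 0.4811 → include.
Rate on top 2: 0.6284. beetle grubs: 1.1 > 0.6284 → include.
Rate on top 3: 0.745. leatherjackets: 0.448 < 0.745 → exclude; stop.
Optimal diet: ant pupae, earthworms, beetle grubs — 3 of 4 types.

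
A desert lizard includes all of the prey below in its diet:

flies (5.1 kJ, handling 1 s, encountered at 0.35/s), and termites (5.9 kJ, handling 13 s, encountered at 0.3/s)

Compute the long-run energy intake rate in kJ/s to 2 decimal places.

R = Σλ_iE_i / (1 + Σλ_ih_i)
Numerator: 0.35×5.1 + 0.3×5.9 = 3.555
Denominator: 1 + 0.35×1 + 0.3×13 = 5.25
R = 3.555/5.25 = 0.6771 kJ/s

0.68 kJ/s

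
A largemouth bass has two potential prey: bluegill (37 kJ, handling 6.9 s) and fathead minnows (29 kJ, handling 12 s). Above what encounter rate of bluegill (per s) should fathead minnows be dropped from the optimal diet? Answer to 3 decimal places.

0.119 per s

The zero-one rule: include fathead minnows iff E₂/h₂ > λE₁/(1+λh₁). Equality gives the switch point.
λE₁h₂ = E₂ + λE₂h₁ ⇒ λ = E₂/(E₁h₂ − E₂h₁) = 29/(444 − 200.1) = 0.1189 per s.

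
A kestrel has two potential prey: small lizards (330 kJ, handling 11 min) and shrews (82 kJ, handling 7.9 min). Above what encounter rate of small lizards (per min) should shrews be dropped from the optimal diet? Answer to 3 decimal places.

Drop shrews once their profitability E₂/h₂ falls below the rate achievable on small lizards alone: E₂/h₂ = λE₁/(1 + λh₁).
Solve for λ: λE₁h₂ = E₂(1 + λh₁) → λ(E₁h₂ − E₂h₁) = E₂ → λ = E₂/(E₁h₂ − E₂h₁).
λ = 82/(330×7.9 − 82×11) = 82/1705 = 0.04809 per min.

0.048 per min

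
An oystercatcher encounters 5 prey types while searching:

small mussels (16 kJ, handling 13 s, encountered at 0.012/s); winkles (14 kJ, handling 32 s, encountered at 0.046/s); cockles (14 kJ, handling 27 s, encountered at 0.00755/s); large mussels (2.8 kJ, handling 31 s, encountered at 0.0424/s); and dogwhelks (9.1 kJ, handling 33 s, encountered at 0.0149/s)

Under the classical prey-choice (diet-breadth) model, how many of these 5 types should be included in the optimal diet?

Rank by E/h (kJ/s): small mussels 1.23, cockles 0.519, winkles 0.438, dogwhelks 0.276, large mussels 0.0903. Include each in turn until the next type's E/h falls below the running intake rate.
Rate on top 1: 0.1661. cockles: 0.519 > 0.1661 → include.
Rate on top 2: 0.2189. winkles: 0.438 > 0.2189 → include.
Rate on top 3: 0.3325. dogwhelks: 0.276 < 0.3325 → exclude; stop.
Optimal diet: small mussels, cockles, winkles — 3 of 5 types.

3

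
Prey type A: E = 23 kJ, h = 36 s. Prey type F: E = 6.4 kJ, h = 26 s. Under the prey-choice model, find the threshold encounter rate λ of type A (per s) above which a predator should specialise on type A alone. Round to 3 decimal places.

0.017 per s

At the threshold, the rate on type A alone equals the profitability of type F: λ·23/(1 + λ·36) = 6.4/26 = 0.2462.
Rearranging, λ(23 − 0.2462×36) = 0.2462, so λ = 0.2462/14.14 = 0.01741 per s.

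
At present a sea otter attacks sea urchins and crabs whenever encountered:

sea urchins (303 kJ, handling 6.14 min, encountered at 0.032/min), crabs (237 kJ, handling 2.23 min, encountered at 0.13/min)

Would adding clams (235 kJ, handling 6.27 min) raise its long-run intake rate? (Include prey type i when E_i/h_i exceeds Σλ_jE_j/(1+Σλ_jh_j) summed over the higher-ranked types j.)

On sea urchins and crabs alone, R = ΣλE/(1+Σλh) = 40.51/1.486 = 27.25 kJ/min.
Profitability of clams: 235/6.27 = 37.48 kJ/min.
Since 37.48 > R, including clams increases the long-run rate.

Yes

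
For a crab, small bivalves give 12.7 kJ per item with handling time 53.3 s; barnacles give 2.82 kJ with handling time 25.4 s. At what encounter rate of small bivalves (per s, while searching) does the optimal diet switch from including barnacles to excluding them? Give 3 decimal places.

0.016 per s

Drop barnacles once their profitability E₂/h₂ falls below the rate achievable on small bivalves alone: E₂/h₂ = λE₁/(1 + λh₁).
Solve for λ: λE₁h₂ = E₂(1 + λh₁) → λ(E₁h₂ − E₂h₁) = E₂ → λ = E₂/(E₁h₂ − E₂h₁).
λ = 2.82/(12.7×25.4 − 2.82×53.3) = 2.82/172.3 = 0.01637 per s.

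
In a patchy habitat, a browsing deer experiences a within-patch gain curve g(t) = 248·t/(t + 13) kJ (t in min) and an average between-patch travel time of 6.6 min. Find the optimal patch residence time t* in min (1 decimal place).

9.3 min

Maximise g(t)/(T+t): set derivative to zero → g'(t)(T+t) = g(t).
g'(t) = 248·13/(t + 13)². Setting 248·13/(t+13)² = 248t/[(t+13)(6.6+t)] gives 13(6.6+t) = t(t+13), so t² = 13×6.6 = 85.8.
t* = √85.8 = 9.263 min.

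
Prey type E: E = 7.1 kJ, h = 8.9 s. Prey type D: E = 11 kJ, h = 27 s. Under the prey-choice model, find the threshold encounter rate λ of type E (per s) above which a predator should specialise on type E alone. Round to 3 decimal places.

0.117 per s

Drop type D once their profitability E₂/h₂ falls below the rate achievable on type E alone: E₂/h₂ = λE₁/(1 + λh₁).
Solve for λ: λE₁h₂ = E₂(1 + λh₁) → λ(E₁h₂ − E₂h₁) = E₂ → λ = E₂/(E₁h₂ − E₂h₁).
λ = 11/(7.1×27 − 11×8.9) = 11/93.8 = 0.1173 per s.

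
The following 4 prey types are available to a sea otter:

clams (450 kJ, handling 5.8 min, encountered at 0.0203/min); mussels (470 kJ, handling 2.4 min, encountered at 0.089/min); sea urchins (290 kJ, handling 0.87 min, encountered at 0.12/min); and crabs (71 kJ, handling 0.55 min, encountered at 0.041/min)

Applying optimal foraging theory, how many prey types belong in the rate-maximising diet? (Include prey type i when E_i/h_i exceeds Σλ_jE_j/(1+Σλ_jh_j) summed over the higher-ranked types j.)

E/h in descending order: sea urchins 333, mussels 196, crabs 129, clams 77.6 kJ/min. The optimal diet is the largest prefix of this list for which every included type satisfies E_i/h_i > R on the types above it.
Rate on top 1: 31.51. mussels: 196 > 31.51 → include.
Rate on top 2: 58.14. crabs: 129 > 58.14 → include.
Rate on top 3: 59.33. clams: 77.6 > 59.33 → include.
Optimal diet: sea urchins, mussels, crabs, clams — 4 of 4 types.

4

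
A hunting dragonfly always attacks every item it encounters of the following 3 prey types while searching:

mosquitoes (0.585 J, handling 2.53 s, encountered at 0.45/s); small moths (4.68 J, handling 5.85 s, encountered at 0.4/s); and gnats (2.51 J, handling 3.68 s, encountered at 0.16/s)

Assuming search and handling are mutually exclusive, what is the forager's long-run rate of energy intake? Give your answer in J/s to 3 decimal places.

R = Σλ_iE_i / (1 + Σλ_ih_i)
Numerator: 0.45×0.585 + 0.4×4.68 + 0.16×2.51 = 2.537
Denominator: 1 + 0.45×2.53 + 0.4×5.85 + 0.16×3.68 = 5.067
R = 2.537/5.067 = 0.5006 J/s

0.501 J/s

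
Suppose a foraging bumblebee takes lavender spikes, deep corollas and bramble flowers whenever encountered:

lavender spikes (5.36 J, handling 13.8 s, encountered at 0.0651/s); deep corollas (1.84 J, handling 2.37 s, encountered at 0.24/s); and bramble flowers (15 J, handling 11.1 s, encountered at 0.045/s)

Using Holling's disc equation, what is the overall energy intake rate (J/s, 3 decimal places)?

0.494 J/s

Energy encountered per unit search time: 0.0651×5.36 + 0.24×1.84 + 0.045×15 = 1.466 J/s.
Handling time per unit search time: 0.0651×13.8 + 0.24×2.37 + 0.045×11.1 = 1.967.
Rate = 1.466/(1 + 1.967) = 0.494 J/s.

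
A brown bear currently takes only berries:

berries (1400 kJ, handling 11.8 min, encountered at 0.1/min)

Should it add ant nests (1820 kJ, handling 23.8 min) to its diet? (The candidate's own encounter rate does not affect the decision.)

Yes

Intake rate on the current diet: R = (0.1×1400) / (1 + 0.1×11.8) = 140/2.18 = 64.22 kJ/min.
Profitability of ant nests: 1820/23.8 = 76.47 kJ/min.
76.47 > 64.22, so adding ant nests raises the average — include it.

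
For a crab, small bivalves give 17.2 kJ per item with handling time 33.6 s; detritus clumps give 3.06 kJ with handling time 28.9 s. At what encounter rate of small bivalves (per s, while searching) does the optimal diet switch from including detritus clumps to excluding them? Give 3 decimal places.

At the threshold, the rate on small bivalves alone equals the profitability of detritus clumps: λ·17.2/(1 + λ·33.6) = 3.06/28.9 = 0.1059.
Rearranging, λ(17.2 − 0.1059×33.6) = 0.1059, so λ = 0.1059/13.64 = 0.007761 per s.

0.008 per s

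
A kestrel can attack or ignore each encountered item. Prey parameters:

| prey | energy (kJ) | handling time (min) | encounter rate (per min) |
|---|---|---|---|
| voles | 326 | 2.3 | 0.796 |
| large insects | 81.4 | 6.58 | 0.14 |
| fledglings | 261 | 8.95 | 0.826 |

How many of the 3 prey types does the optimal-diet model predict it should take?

Profitabilities (E/h, kJ/min): voles 142, fledglings 29.2, large insects 12.4. Add prey in this order while the next type's profitability exceeds the intake rate on those already taken.
Rate on top 1: 91.67. fledglings: 29.2 < 91.67 → exclude; stop.
Optimal diet: voles — 1 of 3 types.

1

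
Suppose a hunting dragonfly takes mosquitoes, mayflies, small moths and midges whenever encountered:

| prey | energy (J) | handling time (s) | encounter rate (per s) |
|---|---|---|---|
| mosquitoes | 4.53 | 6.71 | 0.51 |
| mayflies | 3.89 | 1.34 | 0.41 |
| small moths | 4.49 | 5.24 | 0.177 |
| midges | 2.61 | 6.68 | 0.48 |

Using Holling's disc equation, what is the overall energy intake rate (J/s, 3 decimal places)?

0.654 J/s

Energy encountered per unit search time: 0.51×4.53 + 0.41×3.89 + 0.177×4.49 + 0.48×2.61 = 5.953 J/s.
Handling time per unit search time: 0.51×6.71 + 0.41×1.34 + 0.177×5.24 + 0.48×6.68 = 8.105.
Rate = 5.953/(1 + 8.105) = 0.6538 J/s.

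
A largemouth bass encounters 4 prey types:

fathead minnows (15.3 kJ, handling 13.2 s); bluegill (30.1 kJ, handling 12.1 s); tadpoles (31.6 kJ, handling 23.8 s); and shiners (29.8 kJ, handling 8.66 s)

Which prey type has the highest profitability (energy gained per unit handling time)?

shiners

Profitability E/h (kJ/s): fathead minnows = 15.3/13.2 = 1.16, bluegill = 30.1/12.1 = 2.49, tadpoles = 31.6/23.8 = 1.33, shiners = 29.8/8.66 = 3.44.
Ranked: shiners > bluegill > tadpoles > fathead minnows.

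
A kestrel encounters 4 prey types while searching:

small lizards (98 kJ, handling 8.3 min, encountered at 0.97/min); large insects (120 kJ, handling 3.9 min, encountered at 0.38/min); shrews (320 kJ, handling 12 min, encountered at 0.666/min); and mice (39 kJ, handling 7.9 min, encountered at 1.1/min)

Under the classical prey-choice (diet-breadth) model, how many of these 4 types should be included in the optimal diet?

2

E/h in descending order: large insects 30.8, shrews 26.7, small lizards 11.8, mice 4.94 kJ/min. The optimal diet is the largest prefix of this list for which every included type satisfies E_i/h_i > R on the types above it.
Rate on top 1: 18.37. shrews: 26.7 > 18.37 → include.
Rate on top 2: 24.7. small lizards: 11.8 < 24.7 → exclude; stop.
Optimal diet: large insects, shrews — 2 of 4 types.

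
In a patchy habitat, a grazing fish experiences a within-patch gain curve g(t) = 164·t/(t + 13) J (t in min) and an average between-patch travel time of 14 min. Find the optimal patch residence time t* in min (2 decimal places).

By the marginal value theorem, leave when the instantaneous gain rate g'(t) equals the habitat-wide average g(t)/(T + t).
g'(t) = 164·13/(t + 13)². Setting 164·13/(t+13)² = 164t/[(t+13)(14+t)] gives 13(14+t) = t(t+13), so t² = 13×14 = 182.
t* = √182 = 13.49 min.

13.49 min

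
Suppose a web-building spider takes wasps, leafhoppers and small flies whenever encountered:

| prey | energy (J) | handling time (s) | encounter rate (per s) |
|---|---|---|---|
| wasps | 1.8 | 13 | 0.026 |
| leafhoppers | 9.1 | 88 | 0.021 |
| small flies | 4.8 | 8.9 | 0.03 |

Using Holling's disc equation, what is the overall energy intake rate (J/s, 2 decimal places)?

Energy encountered per unit search time: 0.026×1.8 + 0.021×9.1 + 0.03×4.8 = 0.3819 J/s.
Handling time per unit search time: 0.026×13 + 0.021×88 + 0.03×8.9 = 2.453.
Rate = 0.3819/(1 + 2.453) = 0.1106 J/s.

0.11 J/s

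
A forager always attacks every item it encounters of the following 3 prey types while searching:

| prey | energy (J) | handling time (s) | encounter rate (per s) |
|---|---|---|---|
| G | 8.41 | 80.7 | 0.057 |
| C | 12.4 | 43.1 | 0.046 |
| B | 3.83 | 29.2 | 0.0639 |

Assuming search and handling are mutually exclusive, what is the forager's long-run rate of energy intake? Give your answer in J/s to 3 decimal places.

0.137 J/s

R = (0.057×8.41 + 0.046×12.4 + 0.0639×3.83) / (1 + 0.057×80.7 + 0.046×43.1 + 0.0639×29.2) = 1.295/9.448 = 0.137 J/s.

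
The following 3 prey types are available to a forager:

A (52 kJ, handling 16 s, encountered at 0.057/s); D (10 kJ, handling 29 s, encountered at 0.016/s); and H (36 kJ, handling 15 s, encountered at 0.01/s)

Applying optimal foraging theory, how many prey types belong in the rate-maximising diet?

E/h in descending order: A 3.25, H 2.4, D 0.345 kJ/s. The optimal diet is the largest prefix of this list for which every included type satisfies E_i/h_i > R on the types above it.
Rate on top 1: 1.55. H: 2.4 > 1.55 → include.
Rate on top 2: 1.612. D: 0.345 < 1.612 → exclude; stop.
Optimal diet: A, H — 2 of 3 types.

2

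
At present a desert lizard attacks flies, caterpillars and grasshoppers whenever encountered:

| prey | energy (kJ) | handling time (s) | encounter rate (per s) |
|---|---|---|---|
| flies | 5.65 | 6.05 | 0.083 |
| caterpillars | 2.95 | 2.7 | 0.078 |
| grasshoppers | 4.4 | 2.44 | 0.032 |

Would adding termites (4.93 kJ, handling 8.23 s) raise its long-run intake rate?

Yes

Intake rate on the current diet: R = (0.083×5.65 + 0.078×2.95 + 0.032×4.4) / (1 + 0.083×6.05 + 0.078×2.7 + 0.032×2.44) = 0.8399/1.791 = 0.469 kJ/s.
Profitability of termites: 4.93/8.23 = 0.599 kJ/s.
0.599 > 0.469, so adding termites raises the average — include it.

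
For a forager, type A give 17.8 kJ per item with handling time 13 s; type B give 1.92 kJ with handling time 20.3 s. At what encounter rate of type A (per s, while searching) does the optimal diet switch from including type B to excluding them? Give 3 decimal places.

0.006 per s

The zero-one rule: include type B iff E₂/h₂ > λE₁/(1+λh₁). Equality gives the switch point.
λE₁h₂ = E₂ + λE₂h₁ ⇒ λ = E₂/(E₁h₂ − E₂h₁) = 1.92/(361.3 − 24.96) = 0.005708 per s.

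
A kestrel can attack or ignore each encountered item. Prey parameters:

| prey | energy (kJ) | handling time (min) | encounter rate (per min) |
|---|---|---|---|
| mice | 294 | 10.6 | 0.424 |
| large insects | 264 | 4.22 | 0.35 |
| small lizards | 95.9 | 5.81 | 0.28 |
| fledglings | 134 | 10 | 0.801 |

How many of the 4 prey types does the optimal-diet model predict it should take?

Rank by E/h (kJ/min): large insects 62.6, mice 27.7, small lizards 16.5, fledglings 13.4. Include each in turn until the next type's E/h falls below the running intake rate.
Rate on top 1: 37.3. mice: 27.7 < 37.3 → exclude; stop.
Optimal diet: large insects — 1 of 4 types.

1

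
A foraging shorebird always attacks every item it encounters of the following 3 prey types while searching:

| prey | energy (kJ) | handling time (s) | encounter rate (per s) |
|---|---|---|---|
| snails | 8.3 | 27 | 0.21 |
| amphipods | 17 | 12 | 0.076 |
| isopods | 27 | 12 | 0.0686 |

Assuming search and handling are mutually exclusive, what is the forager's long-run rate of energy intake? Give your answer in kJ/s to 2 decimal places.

R = (0.21×8.3 + 0.076×17 + 0.0686×27) / (1 + 0.21×27 + 0.076×12 + 0.0686×12) = 4.887/8.405 = 0.5814 kJ/s.

0.58 kJ/s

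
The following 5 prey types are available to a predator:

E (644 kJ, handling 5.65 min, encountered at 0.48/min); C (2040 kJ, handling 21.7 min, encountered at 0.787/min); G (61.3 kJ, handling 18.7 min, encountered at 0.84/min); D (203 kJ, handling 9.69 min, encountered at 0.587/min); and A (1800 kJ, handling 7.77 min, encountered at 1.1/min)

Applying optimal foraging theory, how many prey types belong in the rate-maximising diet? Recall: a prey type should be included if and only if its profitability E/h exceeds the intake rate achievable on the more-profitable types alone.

Rank by E/h (kJ/min): A 232, E 114, C 94, D 20.9, G 3.28. Include each in turn until the next type's E/h falls below the running intake rate.
Rate on top 1: 207.4. E: 114 < 207.4 → exclude; stop.
Optimal diet: A — 1 of 5 types.

1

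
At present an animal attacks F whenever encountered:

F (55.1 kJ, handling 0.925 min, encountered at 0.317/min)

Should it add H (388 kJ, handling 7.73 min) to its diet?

Current rate: (0.317×55.1)/(1 + 0.317×0.925) = 13.51 kJ/min.
H: E/h = 388/7.73 = 50.19 kJ/min.
Since 50.19 > R, including H increases the long-run rate.

Yes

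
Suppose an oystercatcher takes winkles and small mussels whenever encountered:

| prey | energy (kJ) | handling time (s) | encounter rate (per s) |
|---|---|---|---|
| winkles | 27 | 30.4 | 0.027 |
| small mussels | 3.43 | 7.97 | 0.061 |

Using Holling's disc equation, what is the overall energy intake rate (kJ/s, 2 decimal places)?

R = Σλ_iE_i / (1 + Σλ_ih_i)
Numerator: 0.027×27 + 0.061×3.43 = 0.9382
Denominator: 1 + 0.027×30.4 + 0.061×7.97 = 2.307
R = 0.9382/2.307 = 0.4067 kJ/s

0.41 kJ/s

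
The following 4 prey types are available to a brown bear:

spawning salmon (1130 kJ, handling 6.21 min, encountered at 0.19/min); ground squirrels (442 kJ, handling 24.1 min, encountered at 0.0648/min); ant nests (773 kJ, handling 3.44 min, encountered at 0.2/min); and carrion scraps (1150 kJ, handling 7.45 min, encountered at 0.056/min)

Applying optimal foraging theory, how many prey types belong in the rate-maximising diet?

3

Profitabilities (E/h, kJ/min): ant nests 225, spawning salmon 182, carrion scraps 154, ground squirrels 18.3. Add prey in this order while the next type's profitability exceeds the intake rate on those already taken.
Rate on top 1: 91.59. spawning salmon: 182 > 91.59 → include.
Rate on top 2: 128.8. carrion scraps: 154 > 128.8 → include.
Rate on top 3: 132. ground squirrels: 18.3 < 132 → exclude; stop.
Optimal diet: ant nests, spawning salmon, carrion scraps — 3 of 4 types.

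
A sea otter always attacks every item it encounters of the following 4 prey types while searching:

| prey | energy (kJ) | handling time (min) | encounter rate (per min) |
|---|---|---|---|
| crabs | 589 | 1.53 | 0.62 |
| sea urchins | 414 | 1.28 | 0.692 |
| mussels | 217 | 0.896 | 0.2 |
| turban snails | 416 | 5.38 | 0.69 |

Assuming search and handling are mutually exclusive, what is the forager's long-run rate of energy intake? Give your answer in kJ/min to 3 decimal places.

146.022 kJ/min

R = (0.62×589 + 0.692×414 + 0.2×217 + 0.69×416) / (1 + 0.62×1.53 + 0.692×1.28 + 0.2×0.896 + 0.69×5.38) = 982.1/6.726 = 146 kJ/min.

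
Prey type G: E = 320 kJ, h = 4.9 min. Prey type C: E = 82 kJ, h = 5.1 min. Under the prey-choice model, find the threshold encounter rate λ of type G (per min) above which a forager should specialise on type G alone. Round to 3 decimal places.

0.067 per min

At the threshold, the rate on type G alone equals the profitability of type C: λ·320/(1 + λ·4.9) = 82/5.1 = 16.08.
Rearranging, λ(320 − 16.08×4.9) = 16.08, so λ = 16.08/241.2 = 0.06666 per min.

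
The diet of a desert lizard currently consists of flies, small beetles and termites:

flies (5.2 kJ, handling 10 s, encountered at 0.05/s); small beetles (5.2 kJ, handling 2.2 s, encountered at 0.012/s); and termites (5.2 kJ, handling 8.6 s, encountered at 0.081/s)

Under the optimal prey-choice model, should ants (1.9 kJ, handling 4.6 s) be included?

Yes

Current rate: (0.05×5.2 + 0.012×5.2 + 0.081×5.2)/(1 + 0.05×10 + 0.012×2.2 + 0.081×8.6) = 0.3345 kJ/s.
ants: E/h = 1.9/4.6 = 0.413 kJ/s.
0.413 > 0.3345, so adding ants raises the average — include it.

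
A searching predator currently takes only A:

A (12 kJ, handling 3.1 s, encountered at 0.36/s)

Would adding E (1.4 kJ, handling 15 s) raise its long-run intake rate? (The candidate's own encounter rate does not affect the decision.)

Intake rate on the current diet: R = (0.36×12) / (1 + 0.36×3.1) = 4.32/2.116 = 2.042 kJ/s.
E: E/h = 1.4/15 = 0.09333 kJ/s.
Since 0.09333 < R, time spent handling E is better spent searching.

No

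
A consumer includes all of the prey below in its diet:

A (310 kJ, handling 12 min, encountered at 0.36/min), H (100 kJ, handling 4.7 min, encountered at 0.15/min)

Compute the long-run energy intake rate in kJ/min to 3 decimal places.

Energy encountered per unit search time: 0.36×310 + 0.15×100 = 126.6 kJ/min.
Handling time per unit search time: 0.36×12 + 0.15×4.7 = 5.025.
Rate = 126.6/(1 + 5.025) = 21.01 kJ/min.

21.012 kJ/min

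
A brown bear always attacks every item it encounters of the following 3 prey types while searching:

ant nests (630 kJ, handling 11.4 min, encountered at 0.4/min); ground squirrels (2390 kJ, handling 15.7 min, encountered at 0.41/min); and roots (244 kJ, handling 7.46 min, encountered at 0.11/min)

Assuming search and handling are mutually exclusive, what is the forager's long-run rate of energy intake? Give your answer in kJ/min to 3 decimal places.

98.204 kJ/min

R = Σλ_iE_i / (1 + Σλ_ih_i)
Numerator: 0.4×630 + 0.41×2390 + 0.11×244 = 1259
Denominator: 1 + 0.4×11.4 + 0.41×15.7 + 0.11×7.46 = 12.82
R = 1259/12.82 = 98.2 kJ/min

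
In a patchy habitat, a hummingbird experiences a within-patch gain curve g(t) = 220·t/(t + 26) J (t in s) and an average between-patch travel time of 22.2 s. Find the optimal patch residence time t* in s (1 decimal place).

24.0 s

Maximise g(t)/(T+t): set derivative to zero → g'(t)(T+t) = g(t).
g'(t) = 220·26/(t + 26)². Setting 220·26/(t+26)² = 220t/[(t+26)(22.2+t)] gives 26(22.2+t) = t(t+26), so t² = 26×22.2 = 577.2.
t* = √577.2 = 24.02 s.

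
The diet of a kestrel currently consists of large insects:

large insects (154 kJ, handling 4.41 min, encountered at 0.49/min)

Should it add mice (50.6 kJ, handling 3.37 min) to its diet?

No

On large insects alone, R = ΣλE/(1+Σλh) = 75.46/3.161 = 23.87 kJ/min.
mice: E/h = 50.6/3.37 = 15.01 kJ/min.
Since 15.01 < R, time spent handling mice is better spent searching.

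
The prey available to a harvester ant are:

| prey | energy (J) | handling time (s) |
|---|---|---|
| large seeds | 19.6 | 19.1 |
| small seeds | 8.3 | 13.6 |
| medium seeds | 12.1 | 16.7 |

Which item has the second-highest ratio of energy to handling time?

medium seeds

In descending order of E/h:
large seeds: 19.6/19.1 = 1.03 J/s
medium seeds: 12.1/16.7 = 0.725 J/s
small seeds: 8.3/13.6 = 0.61 J/s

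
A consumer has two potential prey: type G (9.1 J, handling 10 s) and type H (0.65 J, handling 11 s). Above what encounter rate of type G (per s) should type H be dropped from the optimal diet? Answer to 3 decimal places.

0.007 per s

At the threshold, the rate on type G alone equals the profitability of type H: λ·9.1/(1 + λ·10) = 0.65/11 = 0.05909.
Rearranging, λ(9.1 − 0.05909×10) = 0.05909, so λ = 0.05909/8.509 = 0.006944 per s.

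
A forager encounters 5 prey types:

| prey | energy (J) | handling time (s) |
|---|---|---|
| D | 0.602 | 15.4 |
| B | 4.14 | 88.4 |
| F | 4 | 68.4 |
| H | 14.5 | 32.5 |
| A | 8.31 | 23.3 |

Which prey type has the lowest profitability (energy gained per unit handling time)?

D

In descending order of E/h:
H: 14.5/32.5 = 0.446 J/s
A: 8.31/23.3 = 0.357 J/s
F: 4/68.4 = 0.0585 J/s
B: 4.14/88.4 = 0.0468 J/s
D: 0.602/15.4 = 0.0391 J/s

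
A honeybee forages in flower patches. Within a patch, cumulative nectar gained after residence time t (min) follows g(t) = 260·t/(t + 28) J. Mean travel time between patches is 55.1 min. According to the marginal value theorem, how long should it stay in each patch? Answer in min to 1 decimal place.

Optimal t* satisfies g'(t*) = g(t*)/(T + t*).
g'(t) = 260·28/(t + 28)². Setting 260·28/(t+28)² = 260t/[(t+28)(55.1+t)] gives 28(55.1+t) = t(t+28), so t² = 28×55.1 = 1543.
t* = √1543 = 39.28 min.

39.3 min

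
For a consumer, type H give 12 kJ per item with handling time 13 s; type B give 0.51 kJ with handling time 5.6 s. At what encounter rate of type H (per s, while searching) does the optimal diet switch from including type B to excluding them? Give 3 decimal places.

0.008 per s

The zero-one rule: include type B iff E₂/h₂ > λE₁/(1+λh₁). Equality gives the switch point.
λE₁h₂ = E₂ + λE₂h₁ ⇒ λ = E₂/(E₁h₂ − E₂h₁) = 0.51/(67.2 − 6.63) = 0.00842 per s.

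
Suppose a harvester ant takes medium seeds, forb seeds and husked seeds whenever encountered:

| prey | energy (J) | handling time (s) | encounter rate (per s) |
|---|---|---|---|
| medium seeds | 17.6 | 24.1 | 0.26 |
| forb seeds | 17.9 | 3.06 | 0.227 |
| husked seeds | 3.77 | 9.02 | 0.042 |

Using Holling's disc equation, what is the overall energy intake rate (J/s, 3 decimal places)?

1.055 J/s

R = Σλ_iE_i / (1 + Σλ_ih_i)
Numerator: 0.26×17.6 + 0.227×17.9 + 0.042×3.77 = 8.798
Denominator: 1 + 0.26×24.1 + 0.227×3.06 + 0.042×9.02 = 8.339
R = 8.798/8.339 = 1.055 J/s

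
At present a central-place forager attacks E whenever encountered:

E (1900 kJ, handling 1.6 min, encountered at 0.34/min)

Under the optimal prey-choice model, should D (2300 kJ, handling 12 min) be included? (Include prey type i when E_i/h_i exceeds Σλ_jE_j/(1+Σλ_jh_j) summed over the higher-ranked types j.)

No

On E alone, R = ΣλE/(1+Σλh) = 646/1.544 = 418.4 kJ/min.
Profitability of D: 2300/12 = 191.7 kJ/min.
Since 191.7 < R, time spent handling D is better spent searching.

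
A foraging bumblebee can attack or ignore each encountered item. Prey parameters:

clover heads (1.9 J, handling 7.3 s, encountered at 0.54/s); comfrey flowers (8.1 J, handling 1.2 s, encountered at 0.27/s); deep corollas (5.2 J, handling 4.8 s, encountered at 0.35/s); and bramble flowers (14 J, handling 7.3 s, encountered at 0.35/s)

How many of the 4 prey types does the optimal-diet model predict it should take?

2

Rank by E/h (J/s): comfrey flowers 6.75, bramble flowers 1.92, deep corollas 1.08, clover heads 0.26. Include each in turn until the next type's E/h falls below the running intake rate.
Rate on top 1: 1.652. bramble flowers: 1.92 > 1.652 → include.
Rate on top 2: 1.827. deep corollas: 1.08 < 1.827 → exclude; stop.
Optimal diet: comfrey flowers, bramble flowers — 2 of 4 types.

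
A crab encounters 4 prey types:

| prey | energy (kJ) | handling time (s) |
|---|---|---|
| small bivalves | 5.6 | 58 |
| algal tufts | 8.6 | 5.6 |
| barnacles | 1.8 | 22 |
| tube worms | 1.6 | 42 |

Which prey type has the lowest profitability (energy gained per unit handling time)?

tube worms

In descending order of E/h:
algal tufts: 8.6/5.6 = 1.54 kJ/s
small bivalves: 5.6/58 = 0.0966 kJ/s
barnacles: 1.8/22 = 0.0818 kJ/s
tube worms: 1.6/42 = 0.0381 kJ/s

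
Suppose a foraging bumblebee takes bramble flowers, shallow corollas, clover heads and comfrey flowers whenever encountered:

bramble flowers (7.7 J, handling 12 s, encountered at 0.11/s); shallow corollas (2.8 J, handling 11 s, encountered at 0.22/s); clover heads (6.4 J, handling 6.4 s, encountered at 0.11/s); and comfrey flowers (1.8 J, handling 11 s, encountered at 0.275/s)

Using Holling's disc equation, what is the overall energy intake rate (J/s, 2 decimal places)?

0.31 J/s

R = Σλ_iE_i / (1 + Σλ_ih_i)
Numerator: 0.11×7.7 + 0.22×2.8 + 0.11×6.4 + 0.275×1.8 = 2.662
Denominator: 1 + 0.11×12 + 0.22×11 + 0.11×6.4 + 0.275×11 = 8.469
R = 2.662/8.469 = 0.3143 J/s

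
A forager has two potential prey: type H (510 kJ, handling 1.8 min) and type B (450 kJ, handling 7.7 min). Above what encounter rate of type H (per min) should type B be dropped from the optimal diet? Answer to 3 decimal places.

At the threshold, the rate on type H alone equals the profitability of type B: λ·510/(1 + λ·1.8) = 450/7.7 = 58.44.
Rearranging, λ(510 − 58.44×1.8) = 58.44, so λ = 58.44/404.8 = 0.1444 per min.

0.144 per min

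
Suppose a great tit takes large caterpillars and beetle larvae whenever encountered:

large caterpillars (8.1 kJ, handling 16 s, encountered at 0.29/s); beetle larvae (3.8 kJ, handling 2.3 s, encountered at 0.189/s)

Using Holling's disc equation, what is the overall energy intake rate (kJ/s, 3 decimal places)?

0.505 kJ/s

R = Σλ_iE_i / (1 + Σλ_ih_i)
Numerator: 0.29×8.1 + 0.189×3.8 = 3.067
Denominator: 1 + 0.29×16 + 0.189×2.3 = 6.075
R = 3.067/6.075 = 0.5049 kJ/s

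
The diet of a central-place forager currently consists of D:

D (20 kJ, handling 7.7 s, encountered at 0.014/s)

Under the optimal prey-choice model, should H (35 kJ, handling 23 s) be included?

Current rate: (0.014×20)/(1 + 0.014×7.7) = 0.2528 kJ/s.
H: E/h = 35/23 = 1.522 kJ/s.
1.522 > 0.2528, so adding H raises the average — include it.

Yes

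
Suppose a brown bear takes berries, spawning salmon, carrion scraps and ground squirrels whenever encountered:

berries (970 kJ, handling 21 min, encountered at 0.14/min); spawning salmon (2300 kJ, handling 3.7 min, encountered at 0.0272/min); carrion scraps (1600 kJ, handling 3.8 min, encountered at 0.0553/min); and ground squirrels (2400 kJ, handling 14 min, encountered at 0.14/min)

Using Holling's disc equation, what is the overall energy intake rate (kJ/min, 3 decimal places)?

100.284 kJ/min

R = Σλ_iE_i / (1 + Σλ_ih_i)
Numerator: 0.14×970 + 0.0272×2300 + 0.0553×1600 + 0.14×2400 = 622.8
Denominator: 1 + 0.14×21 + 0.0272×3.7 + 0.0553×3.8 + 0.14×14 = 6.211
R = 622.8/6.211 = 100.3 kJ/min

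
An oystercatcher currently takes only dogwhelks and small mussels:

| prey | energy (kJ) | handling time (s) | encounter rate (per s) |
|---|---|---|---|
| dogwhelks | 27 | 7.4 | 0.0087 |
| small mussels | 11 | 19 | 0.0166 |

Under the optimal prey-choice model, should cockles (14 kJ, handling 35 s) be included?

Yes

Intake rate on the current diet: R = (0.0087×27 + 0.0166×11) / (1 + 0.0087×7.4 + 0.0166×19) = 0.4175/1.38 = 0.3026 kJ/s.
Profitability of cockles: 14/35 = 0.4 kJ/s.
Since 0.4 > R, including cockles increases the long-run rate.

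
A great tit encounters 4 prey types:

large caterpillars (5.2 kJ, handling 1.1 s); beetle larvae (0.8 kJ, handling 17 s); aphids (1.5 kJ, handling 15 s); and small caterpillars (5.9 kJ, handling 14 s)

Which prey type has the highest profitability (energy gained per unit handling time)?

Profitability E/h (kJ/s): large caterpillars = 5.2/1.1 = 4.73, beetle larvae = 0.8/17 = 0.0471, aphids = 1.5/15 = 0.1, small caterpillars = 5.9/14 = 0.421.
Ranked: large caterpillars > small caterpillars > aphids > beetle larvae.

large caterpillars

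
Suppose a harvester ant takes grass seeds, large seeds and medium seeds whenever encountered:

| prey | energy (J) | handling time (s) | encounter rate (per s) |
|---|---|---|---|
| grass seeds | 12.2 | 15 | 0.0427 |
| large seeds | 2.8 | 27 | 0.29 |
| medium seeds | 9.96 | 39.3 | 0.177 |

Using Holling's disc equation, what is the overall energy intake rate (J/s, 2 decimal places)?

0.19 J/s

R = (0.0427×12.2 + 0.29×2.8 + 0.177×9.96) / (1 + 0.0427×15 + 0.29×27 + 0.177×39.3) = 3.096/16.43 = 0.1885 J/s.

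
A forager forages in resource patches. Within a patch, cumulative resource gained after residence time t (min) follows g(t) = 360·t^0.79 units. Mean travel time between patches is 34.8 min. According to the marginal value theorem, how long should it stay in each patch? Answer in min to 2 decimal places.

Maximise g(t)/(T+t): set derivative to zero → g'(t)(T+t) = g(t).
g'(t) = 0.79·360·t^-0.21. Setting 0.79·360·t^-0.21 = 360·t^0.79/(34.8+t) gives 0.79(34.8+t) = t, so 0.21·t = 0.79×34.8.
t* = 0.79×34.8/0.21 = 130.9 min.

130.91 min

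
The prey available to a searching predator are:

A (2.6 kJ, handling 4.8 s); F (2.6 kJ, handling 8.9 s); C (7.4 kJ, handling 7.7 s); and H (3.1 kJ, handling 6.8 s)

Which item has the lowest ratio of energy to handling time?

F

In descending order of E/h:
C: 7.4/7.7 = 0.961 kJ/s
A: 2.6/4.8 = 0.542 kJ/s
H: 3.1/6.8 = 0.456 kJ/s
F: 2.6/8.9 = 0.292 kJ/s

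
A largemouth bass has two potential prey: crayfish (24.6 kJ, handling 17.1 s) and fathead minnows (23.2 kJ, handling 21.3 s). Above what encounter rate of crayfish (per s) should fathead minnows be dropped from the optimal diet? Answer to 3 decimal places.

At the threshold, the rate on crayfish alone equals the profitability of fathead minnows: λ·24.6/(1 + λ·17.1) = 23.2/21.3 = 1.089.
Rearranging, λ(24.6 − 1.089×17.1) = 1.089, so λ = 1.089/5.975 = 0.1823 per s.

0.182 per s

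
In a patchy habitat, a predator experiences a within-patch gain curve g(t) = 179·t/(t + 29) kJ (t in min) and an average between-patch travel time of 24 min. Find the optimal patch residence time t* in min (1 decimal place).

Optimal t* satisfies g'(t*) = g(t*)/(T + t*).
g'(t) = 179·29/(t + 29)². Setting 179·29/(t+29)² = 179t/[(t+29)(24+t)] gives 29(24+t) = t(t+29), so t² = 29×24 = 696.
t* = √696 = 26.38 min.

26.4 min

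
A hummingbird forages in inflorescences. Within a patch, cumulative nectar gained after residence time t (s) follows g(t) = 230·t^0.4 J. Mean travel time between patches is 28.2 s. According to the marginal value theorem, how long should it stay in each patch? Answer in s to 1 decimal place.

Optimal t* satisfies g'(t*) = g(t*)/(T + t*).
g'(t) = 0.4·230·t^-0.6. Setting 0.4·230·t^-0.6 = 230·t^0.4/(28.2+t) gives 0.4(28.2+t) = t, so 0.60·t = 0.4×28.2.
t* = 0.4×28.2/0.60 = 18.8 s.

18.8 s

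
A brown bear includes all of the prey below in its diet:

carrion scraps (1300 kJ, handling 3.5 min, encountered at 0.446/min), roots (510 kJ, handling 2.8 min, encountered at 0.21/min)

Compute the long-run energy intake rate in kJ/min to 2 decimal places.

Energy encountered per unit search time: 0.446×1300 + 0.21×510 = 686.9 kJ/min.
Handling time per unit search time: 0.446×3.5 + 0.21×2.8 = 2.149.
Rate = 686.9/(1 + 2.149) = 218.1 kJ/min.

218.13 kJ/min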